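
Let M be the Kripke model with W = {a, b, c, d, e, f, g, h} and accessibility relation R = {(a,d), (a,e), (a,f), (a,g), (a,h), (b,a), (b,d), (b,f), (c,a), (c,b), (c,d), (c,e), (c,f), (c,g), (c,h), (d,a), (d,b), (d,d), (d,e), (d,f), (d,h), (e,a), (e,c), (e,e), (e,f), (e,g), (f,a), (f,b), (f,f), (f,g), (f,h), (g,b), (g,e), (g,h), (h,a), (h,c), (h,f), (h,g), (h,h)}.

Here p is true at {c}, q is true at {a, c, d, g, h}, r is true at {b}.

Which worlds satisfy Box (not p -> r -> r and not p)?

a: successors {d, e, f, g, h}; not p -> r -> r and not p there: d:T, e:T, f:T, g:T, h:T. ✓
b: successors {a, d, f}; not p -> r -> r and not p there: a:T, d:T, f:T. ✓
c: successors {a, b, d, e, f, g, h}; not p -> r -> r and not p there: a:T, b:T, d:T, e:T, f:T, g:T, h:T. ✓
d: successors {a, b, d, e, f, h}; not p -> r -> r and not p there: a:T, b:T, d:T, e:T, f:T, h:T. ✓
e: successors {a, c, e, f, g}; not p -> r -> r and not p there: a:T, c:T, e:T, f:T, g:T. ✓
f: successors {a, b, f, g, h}; not p -> r -> r and not p there: a:T, b:T, f:T, g:T, h:T. ✓
g: successors {b, e, h}; not p -> r -> r and not p there: b:T, e:T, h:T. ✓
h: successors {a, c, f, g, h}; not p -> r -> r and not p there: a:T, c:T, f:T, g:T, h:T. ✓

{a, b, c, d, e, f, g, h}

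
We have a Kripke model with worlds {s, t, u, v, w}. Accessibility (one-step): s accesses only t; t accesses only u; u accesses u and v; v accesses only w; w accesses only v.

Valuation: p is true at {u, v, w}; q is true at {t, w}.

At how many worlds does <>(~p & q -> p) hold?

s: successors {t}; ~p & q -> p there: t:F. ✗
t: successors {u}; ~p & q -> p there: u:T. ✓
u: successors {u, v}; ~p & q -> p there: u:T, v:T. ✓
v: successors {w}; ~p & q -> p there: w:T. ✓
w: successors {v}; ~p & q -> p there: v:T. ✓
Satisfying worlds: {t, u, v, w}.

4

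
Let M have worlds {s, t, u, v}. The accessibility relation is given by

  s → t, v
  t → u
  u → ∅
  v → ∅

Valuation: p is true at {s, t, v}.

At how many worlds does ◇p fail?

3

s: successors {t, v}; p there: t:T, v:T. ✓
t: successors {u}; p there: u:F. ✗
u: no successors, so ◇p fails. ✗
v: no successors, so ◇p fails. ✗
Satisfying worlds: {s}.
So ◇p fails at the other 3 worlds.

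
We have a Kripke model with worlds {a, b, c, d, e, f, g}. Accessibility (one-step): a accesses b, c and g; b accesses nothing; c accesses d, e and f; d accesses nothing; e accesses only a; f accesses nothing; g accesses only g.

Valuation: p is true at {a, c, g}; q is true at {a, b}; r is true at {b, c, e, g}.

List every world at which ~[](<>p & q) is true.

a: [](<>p & q) is F. ✓
b: [](<>p & q) is T. ✗
c: [](<>p & q) is F. ✓
d: [](<>p & q) is T. ✗
e: [](<>p & q) is T. ✗
f: [](<>p & q) is T. ✗
g: [](<>p & q) is F. ✓

{a, c, g}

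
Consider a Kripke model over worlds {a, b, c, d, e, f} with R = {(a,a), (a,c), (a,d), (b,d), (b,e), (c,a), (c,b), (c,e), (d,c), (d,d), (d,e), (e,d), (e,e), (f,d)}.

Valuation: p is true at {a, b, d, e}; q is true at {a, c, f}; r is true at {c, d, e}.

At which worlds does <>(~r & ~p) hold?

a: successors {a, c, d}; ~r & ~p there: a:F, c:F, d:F. ✗
b: successors {d, e}; ~r & ~p there: d:F, e:F. ✗
c: successors {a, b, e}; ~r & ~p there: a:F, b:F, e:F. ✗
d: successors {c, d, e}; ~r & ~p there: c:F, d:F, e:F. ✗
e: successors {d, e}; ~r & ~p there: d:F, e:F. ✗
f: successors {d}; ~r & ~p there: d:F. ✗

∅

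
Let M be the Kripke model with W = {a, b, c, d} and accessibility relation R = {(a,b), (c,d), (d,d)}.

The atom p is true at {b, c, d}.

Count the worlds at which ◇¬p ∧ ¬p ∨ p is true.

3

a: ◇¬p ∧ ¬p is F, p is F. ✗
b: ◇¬p ∧ ¬p is F, p is T. ✓
c: ◇¬p ∧ ¬p is F, p is T. ✓
d: ◇¬p ∧ ¬p is F, p is T. ✓
Satisfying worlds: {b, c, d}.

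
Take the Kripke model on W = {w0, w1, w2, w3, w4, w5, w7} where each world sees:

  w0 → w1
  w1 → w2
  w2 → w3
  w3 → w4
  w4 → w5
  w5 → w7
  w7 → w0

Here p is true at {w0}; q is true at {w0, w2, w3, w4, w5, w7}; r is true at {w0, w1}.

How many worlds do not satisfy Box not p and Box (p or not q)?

6

w0: Box not p is T, Box (p or not q) is T. ✓
w1: Box not p is T, Box (p or not q) is F. ✗
w2: Box not p is T, Box (p or not q) is F. ✗
w3: Box not p is T, Box (p or not q) is F. ✗
w4: Box not p is T, Box (p or not q) is F. ✗
w5: Box not p is T, Box (p or not q) is F. ✗
w7: Box not p is F, Box (p or not q) is T. ✗
Satisfying worlds: {w0}.
So Box not p and Box (p or not q) fails at the other 6 worlds.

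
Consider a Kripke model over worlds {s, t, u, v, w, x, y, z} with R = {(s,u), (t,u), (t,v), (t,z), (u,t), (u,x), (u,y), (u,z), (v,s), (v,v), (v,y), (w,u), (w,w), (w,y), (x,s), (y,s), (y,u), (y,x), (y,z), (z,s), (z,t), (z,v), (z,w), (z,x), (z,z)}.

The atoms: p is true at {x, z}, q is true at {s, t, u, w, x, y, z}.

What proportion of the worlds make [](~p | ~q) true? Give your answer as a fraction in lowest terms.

1/2

s: successors {u}; ~p | ~q there: u:T. ✓
t: successors {u, v, z}; ~p | ~q there: u:T, v:T, z:F. ✗
u: successors {t, x, y, z}; ~p | ~q there: t:T, x:F, y:T, z:F. ✗
v: successors {s, v, y}; ~p | ~q there: s:T, v:T, y:T. ✓
w: successors {u, w, y}; ~p | ~q there: u:T, w:T, y:T. ✓
x: successors {s}; ~p | ~q there: s:T. ✓
y: successors {s, u, x, z}; ~p | ~q there: s:T, u:T, x:F, z:F. ✗
z: successors {s, t, v, w, x, z}; ~p | ~q there: s:T, t:T, v:T, w:T, x:F, z:F. ✗
That's 4 of 8 worlds, so 4/8 = 1/2.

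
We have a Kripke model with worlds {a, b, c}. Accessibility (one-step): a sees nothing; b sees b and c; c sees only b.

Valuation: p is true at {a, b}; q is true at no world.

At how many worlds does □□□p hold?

a: no successors, so □□□p holds vacuously. ✓
b: successors {b, c}; □□p there: b:F, c:F. ✗
c: successors {b}; □□p there: b:F. ✗
Satisfying worlds: {a}.

1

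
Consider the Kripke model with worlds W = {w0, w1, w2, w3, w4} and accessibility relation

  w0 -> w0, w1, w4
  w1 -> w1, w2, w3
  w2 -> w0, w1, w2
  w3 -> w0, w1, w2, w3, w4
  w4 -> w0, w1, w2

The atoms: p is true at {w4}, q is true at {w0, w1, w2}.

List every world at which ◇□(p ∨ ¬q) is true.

w0: successors {w0, w1, w4}; □(p ∨ ¬q) there: w0:F, w1:F, w4:F. ✗
w1: successors {w1, w2, w3}; □(p ∨ ¬q) there: w1:F, w2:F, w3:F. ✗
w2: successors {w0, w1, w2}; □(p ∨ ¬q) there: w0:F, w1:F, w2:F. ✗
w3: successors {w0, w1, w2, w3, w4}; □(p ∨ ¬q) there: w0:F, w1:F, w2:F, w3:F, w4:F. ✗
w4: successors {w0, w1, w2}; □(p ∨ ¬q) there: w0:F, w1:F, w2:F. ✗

∅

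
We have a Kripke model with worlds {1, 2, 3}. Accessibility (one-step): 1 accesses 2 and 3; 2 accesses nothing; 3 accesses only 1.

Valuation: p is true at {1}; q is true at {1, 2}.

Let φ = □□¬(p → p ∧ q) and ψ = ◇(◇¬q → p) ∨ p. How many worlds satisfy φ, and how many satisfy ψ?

1 and 2

For □□¬(p → p ∧ q):
1: successors {2, 3}; □¬(p → p ∧ q) there: 2:T, 3:F. ✗
2: no successors, so □□¬(p → p ∧ q) holds vacuously. ✓
3: successors {1}; □¬(p → p ∧ q) there: 1:F. ✗
— 1 world.
For ◇(◇¬q → p) ∨ p:
1: ◇(◇¬q → p) is T, p is T. ✓
2: ◇(◇¬q → p) is F, p is F. ✗
3: ◇(◇¬q → p) is T, p is F. ✓
— 2 worlds.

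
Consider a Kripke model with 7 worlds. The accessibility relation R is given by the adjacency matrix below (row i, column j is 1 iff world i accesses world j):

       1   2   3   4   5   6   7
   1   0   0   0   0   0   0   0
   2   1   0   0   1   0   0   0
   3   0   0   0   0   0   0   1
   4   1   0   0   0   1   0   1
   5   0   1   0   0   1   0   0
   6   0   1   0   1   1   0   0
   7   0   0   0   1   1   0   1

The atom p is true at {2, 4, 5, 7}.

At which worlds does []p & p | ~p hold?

1: []p & p is F, ~p is T. ✓
2: []p & p is F, ~p is F. ✗
3: []p & p is F, ~p is T. ✓
4: []p & p is F, ~p is F. ✗
5: []p & p is T, ~p is F. ✓
6: []p & p is F, ~p is T. ✓
7: []p & p is T, ~p is F. ✓

{1, 3, 5, 6, 7}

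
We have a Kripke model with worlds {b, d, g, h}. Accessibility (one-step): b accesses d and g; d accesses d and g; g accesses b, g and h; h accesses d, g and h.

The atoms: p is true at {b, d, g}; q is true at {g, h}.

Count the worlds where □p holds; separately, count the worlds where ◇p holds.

For □p:
b: successors {d, g}; p there: d:T, g:T. ✓
d: successors {d, g}; p there: d:T, g:T. ✓
g: successors {b, g, h}; p there: b:T, g:T, h:F. ✗
h: successors {d, g, h}; p there: d:T, g:T, h:F. ✗
— 2 worlds.
For ◇p:
b: successors {d, g}; p there: d:T, g:T. ✓
d: successors {d, g}; p there: d:T, g:T. ✓
g: successors {b, g, h}; p there: b:T, g:T, h:F. ✓
h: successors {d, g, h}; p there: d:T, g:T, h:F. ✓
— 4 worlds.

2 and 4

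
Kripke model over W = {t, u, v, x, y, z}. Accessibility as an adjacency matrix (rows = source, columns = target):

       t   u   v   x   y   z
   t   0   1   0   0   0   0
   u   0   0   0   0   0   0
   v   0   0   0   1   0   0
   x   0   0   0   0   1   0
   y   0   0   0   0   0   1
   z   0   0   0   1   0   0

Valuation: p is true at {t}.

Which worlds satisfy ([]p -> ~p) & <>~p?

t: []p -> ~p is T, <>~p is T. ✓
u: []p -> ~p is T, <>~p is F. ✗
v: []p -> ~p is T, <>~p is T. ✓
x: []p -> ~p is T, <>~p is T. ✓
y: []p -> ~p is T, <>~p is T. ✓
z: []p -> ~p is T, <>~p is T. ✓

{t, v, x, y, z}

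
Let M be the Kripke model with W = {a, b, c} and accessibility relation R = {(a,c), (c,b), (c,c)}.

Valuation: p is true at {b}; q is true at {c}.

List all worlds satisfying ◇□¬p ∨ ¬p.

{a, c}

a: ◇□¬p is F, ¬p is T. ✓
b: ◇□¬p is F, ¬p is F. ✗
c: ◇□¬p is T, ¬p is T. ✓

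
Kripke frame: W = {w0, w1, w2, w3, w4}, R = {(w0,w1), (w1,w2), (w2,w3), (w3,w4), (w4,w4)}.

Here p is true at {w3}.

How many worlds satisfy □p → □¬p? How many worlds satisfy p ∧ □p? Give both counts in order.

4 and 0

For □p → □¬p:
w0: □p is F, □¬p is T. ✓
w1: □p is F, □¬p is T. ✓
w2: □p is T, □¬p is F. ✗
w3: □p is F, □¬p is T. ✓
w4: □p is F, □¬p is T. ✓
— 4 worlds.
For p ∧ □p:
w0: p is F, □p is F. ✗
w1: p is F, □p is F. ✗
w2: p is F, □p is T. ✗
w3: p is T, □p is F. ✗
w4: p is F, □p is F. ✗
— 0 worlds.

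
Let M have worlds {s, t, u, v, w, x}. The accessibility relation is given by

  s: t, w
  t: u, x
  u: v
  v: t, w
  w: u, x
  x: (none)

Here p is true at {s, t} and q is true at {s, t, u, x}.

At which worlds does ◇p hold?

{s, v}

s: successors {t, w}; p there: t:T, w:F. ✓
t: successors {u, x}; p there: u:F, x:F. ✗
u: successors {v}; p there: v:F. ✗
v: successors {t, w}; p there: t:T, w:F. ✓
w: successors {u, x}; p there: u:F, x:F. ✗
x: no successors, so ◇p fails. ✗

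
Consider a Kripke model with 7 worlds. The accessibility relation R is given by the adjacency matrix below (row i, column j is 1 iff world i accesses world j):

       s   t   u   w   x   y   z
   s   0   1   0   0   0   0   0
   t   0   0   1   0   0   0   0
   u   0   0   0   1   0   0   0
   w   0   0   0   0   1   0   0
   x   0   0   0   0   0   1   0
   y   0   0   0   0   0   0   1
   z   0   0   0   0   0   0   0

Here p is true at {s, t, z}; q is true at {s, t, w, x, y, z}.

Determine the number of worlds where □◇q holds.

s: successors {t}; ◇q there: t:F. ✗
t: successors {u}; ◇q there: u:T. ✓
u: successors {w}; ◇q there: w:T. ✓
w: successors {x}; ◇q there: x:T. ✓
x: successors {y}; ◇q there: y:T. ✓
y: successors {z}; ◇q there: z:F. ✗
z: no successors, so □◇q holds vacuously. ✓
Satisfying worlds: {t, u, w, x, z}.

5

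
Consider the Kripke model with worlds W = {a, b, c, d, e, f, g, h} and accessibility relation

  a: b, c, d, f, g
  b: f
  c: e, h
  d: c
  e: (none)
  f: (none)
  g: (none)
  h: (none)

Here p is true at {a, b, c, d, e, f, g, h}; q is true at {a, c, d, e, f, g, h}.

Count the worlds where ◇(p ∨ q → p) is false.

a: successors {b, c, d, f, g}; p ∨ q → p there: b:T, c:T, d:T, f:T, g:T. ✓
b: successors {f}; p ∨ q → p there: f:T. ✓
c: successors {e, h}; p ∨ q → p there: e:T, h:T. ✓
d: successors {c}; p ∨ q → p there: c:T. ✓
e: no successors, so ◇(p ∨ q → p) fails. ✗
f: no successors, so ◇(p ∨ q → p) fails. ✗
g: no successors, so ◇(p ∨ q → p) fails. ✗
h: no successors, so ◇(p ∨ q → p) fails. ✗
Satisfying worlds: {a, b, c, d}.
So ◇(p ∨ q → p) fails at the other 4 worlds.

4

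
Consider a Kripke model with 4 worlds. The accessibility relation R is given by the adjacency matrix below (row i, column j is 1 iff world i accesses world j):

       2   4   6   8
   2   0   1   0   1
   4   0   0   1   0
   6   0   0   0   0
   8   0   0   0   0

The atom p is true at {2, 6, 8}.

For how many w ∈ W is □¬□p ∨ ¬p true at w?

2: □¬□p is F, ¬p is F. ✗
4: □¬□p is F, ¬p is T. ✓
6: □¬□p is T, ¬p is F. ✓
8: □¬□p is T, ¬p is F. ✓
Satisfying worlds: {4, 6, 8}.

3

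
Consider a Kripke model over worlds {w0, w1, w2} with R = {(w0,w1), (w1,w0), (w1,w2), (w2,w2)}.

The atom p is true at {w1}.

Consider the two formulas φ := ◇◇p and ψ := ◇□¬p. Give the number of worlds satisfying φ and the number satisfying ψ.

For ◇◇p:
w0: successors {w1}; ◇p there: w1:F. ✗
w1: successors {w0, w2}; ◇p there: w0:T, w2:F. ✓
w2: successors {w2}; ◇p there: w2:F. ✗
— 1 world.
For ◇□¬p:
w0: successors {w1}; □¬p there: w1:T. ✓
w1: successors {w0, w2}; □¬p there: w0:F, w2:T. ✓
w2: successors {w2}; □¬p there: w2:T. ✓
— 3 worlds.

1 and 3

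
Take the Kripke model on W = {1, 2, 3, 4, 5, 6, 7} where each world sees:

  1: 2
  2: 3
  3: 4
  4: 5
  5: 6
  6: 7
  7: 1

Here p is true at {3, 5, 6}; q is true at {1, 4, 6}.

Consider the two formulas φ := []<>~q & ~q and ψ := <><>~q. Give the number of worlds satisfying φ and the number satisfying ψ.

3 and 4

For []<>~q & ~q:
1: []<>~q is T, ~q is F. ✗
2: []<>~q is F, ~q is T. ✗
3: []<>~q is T, ~q is T. ✓
4: []<>~q is F, ~q is F. ✗
5: []<>~q is T, ~q is T. ✓
6: []<>~q is F, ~q is F. ✗
7: []<>~q is T, ~q is T. ✓
— 3 worlds.
For <><>~q:
1: successors {2}; <>~q there: 2:T. ✓
2: successors {3}; <>~q there: 3:F. ✗
3: successors {4}; <>~q there: 4:T. ✓
4: successors {5}; <>~q there: 5:F. ✗
5: successors {6}; <>~q there: 6:T. ✓
6: successors {7}; <>~q there: 7:F. ✗
7: successors {1}; <>~q there: 1:T. ✓
— 4 worlds.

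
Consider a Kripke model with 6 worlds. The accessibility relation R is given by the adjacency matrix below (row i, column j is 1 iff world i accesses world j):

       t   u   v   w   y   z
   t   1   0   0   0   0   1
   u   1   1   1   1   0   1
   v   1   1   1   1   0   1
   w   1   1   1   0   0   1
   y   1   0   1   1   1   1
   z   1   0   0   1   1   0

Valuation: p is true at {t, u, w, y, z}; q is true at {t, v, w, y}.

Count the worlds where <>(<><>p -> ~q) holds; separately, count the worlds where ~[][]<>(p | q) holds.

For <>(<><>p -> ~q):
t: successors {t, z}; <><>p -> ~q there: t:F, z:T. ✓
u: successors {t, u, v, w, z}; <><>p -> ~q there: t:F, u:T, v:F, w:F, z:T. ✓
v: successors {t, u, v, w, z}; <><>p -> ~q there: t:F, u:T, v:F, w:F, z:T. ✓
w: successors {t, u, v, z}; <><>p -> ~q there: t:F, u:T, v:F, z:T. ✓
y: successors {t, v, w, y, z}; <><>p -> ~q there: t:F, v:F, w:F, y:F, z:T. ✓
z: successors {t, w, y}; <><>p -> ~q there: t:F, w:F, y:F. ✗
— 5 worlds.
For ~[][]<>(p | q):
t: [][]<>(p | q) is T. ✗
u: [][]<>(p | q) is T. ✗
v: [][]<>(p | q) is T. ✗
w: [][]<>(p | q) is T. ✗
y: [][]<>(p | q) is T. ✗
z: [][]<>(p | q) is T. ✗
— 0 worlds.

5 and 0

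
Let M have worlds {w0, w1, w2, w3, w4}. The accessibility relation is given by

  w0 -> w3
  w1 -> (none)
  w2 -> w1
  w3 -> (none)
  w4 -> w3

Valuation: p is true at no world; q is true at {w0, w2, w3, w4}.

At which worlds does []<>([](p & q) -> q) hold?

{w1, w3}

w0: successors {w3}; <>([](p & q) -> q) there: w3:F. ✗
w1: no successors, so []<>([](p & q) -> q) holds vacuously. ✓
w2: successors {w1}; <>([](p & q) -> q) there: w1:F. ✗
w3: no successors, so []<>([](p & q) -> q) holds vacuously. ✓
w4: successors {w3}; <>([](p & q) -> q) there: w3:F. ✗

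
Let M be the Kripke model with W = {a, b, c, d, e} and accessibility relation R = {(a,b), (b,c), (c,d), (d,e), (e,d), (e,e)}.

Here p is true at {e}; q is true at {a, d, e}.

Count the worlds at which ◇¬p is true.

4

a: successors {b}; ¬p there: b:T. ✓
b: successors {c}; ¬p there: c:T. ✓
c: successors {d}; ¬p there: d:T. ✓
d: successors {e}; ¬p there: e:F. ✗
e: successors {d, e}; ¬p there: d:T, e:F. ✓
Satisfying worlds: {a, b, c, e}.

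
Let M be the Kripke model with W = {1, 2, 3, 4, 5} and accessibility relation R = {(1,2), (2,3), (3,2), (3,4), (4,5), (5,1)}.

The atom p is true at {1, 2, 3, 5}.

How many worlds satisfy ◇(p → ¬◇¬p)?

4

1: successors {2}; p → ¬◇¬p there: 2:T. ✓
2: successors {3}; p → ¬◇¬p there: 3:F. ✗
3: successors {2, 4}; p → ¬◇¬p there: 2:T, 4:T. ✓
4: successors {5}; p → ¬◇¬p there: 5:T. ✓
5: successors {1}; p → ¬◇¬p there: 1:T. ✓
Satisfying worlds: {1, 3, 4, 5}.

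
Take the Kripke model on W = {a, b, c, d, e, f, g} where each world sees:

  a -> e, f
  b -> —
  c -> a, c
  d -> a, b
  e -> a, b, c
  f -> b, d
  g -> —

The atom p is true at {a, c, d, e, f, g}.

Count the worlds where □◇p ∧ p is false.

4

a: □◇p is T, p is T. ✓
b: □◇p is T, p is F. ✗
c: □◇p is T, p is T. ✓
d: □◇p is F, p is T. ✗
e: □◇p is F, p is T. ✗
f: □◇p is F, p is T. ✗
g: □◇p is T, p is T. ✓
Satisfying worlds: {a, c, g}.
So □◇p ∧ p fails at the other 4 worlds.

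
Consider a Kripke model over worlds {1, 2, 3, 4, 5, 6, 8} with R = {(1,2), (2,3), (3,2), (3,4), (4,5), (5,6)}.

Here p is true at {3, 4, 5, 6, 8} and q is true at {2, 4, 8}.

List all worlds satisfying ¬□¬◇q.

1: □¬◇q is T. ✗
2: □¬◇q is F. ✓
3: □¬◇q is T. ✗
4: □¬◇q is T. ✗
5: □¬◇q is T. ✗
6: □¬◇q is T. ✗
8: □¬◇q is T. ✗

{2}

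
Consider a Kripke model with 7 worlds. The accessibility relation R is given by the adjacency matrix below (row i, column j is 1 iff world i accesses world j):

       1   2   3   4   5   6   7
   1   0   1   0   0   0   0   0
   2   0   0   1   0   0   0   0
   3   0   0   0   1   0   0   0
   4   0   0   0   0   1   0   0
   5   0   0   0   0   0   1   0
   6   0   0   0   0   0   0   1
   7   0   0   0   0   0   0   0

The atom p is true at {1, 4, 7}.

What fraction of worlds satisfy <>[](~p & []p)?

1: successors {2}; [](~p & []p) there: 2:T. ✓
2: successors {3}; [](~p & []p) there: 3:F. ✗
3: successors {4}; [](~p & []p) there: 4:F. ✗
4: successors {5}; [](~p & []p) there: 5:T. ✓
5: successors {6}; [](~p & []p) there: 6:F. ✗
6: successors {7}; [](~p & []p) there: 7:T. ✓
7: no successors, so <>[](~p & []p) fails. ✗
That's 3 of 7 worlds, so 3/7.

3/7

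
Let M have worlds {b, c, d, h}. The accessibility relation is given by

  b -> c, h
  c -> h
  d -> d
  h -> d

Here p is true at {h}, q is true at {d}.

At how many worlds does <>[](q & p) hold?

b: successors {c, h}; [](q & p) there: c:F, h:F. ✗
c: successors {h}; [](q & p) there: h:F. ✗
d: successors {d}; [](q & p) there: d:F. ✗
h: successors {d}; [](q & p) there: d:F. ✗
Satisfying worlds: ∅.

0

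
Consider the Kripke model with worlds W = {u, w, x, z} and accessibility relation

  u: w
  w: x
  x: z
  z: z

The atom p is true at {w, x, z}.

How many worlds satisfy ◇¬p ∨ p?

u: ◇¬p is F, p is F. ✗
w: ◇¬p is F, p is T. ✓
x: ◇¬p is F, p is T. ✓
z: ◇¬p is F, p is T. ✓
Satisfying worlds: {w, x, z}.

3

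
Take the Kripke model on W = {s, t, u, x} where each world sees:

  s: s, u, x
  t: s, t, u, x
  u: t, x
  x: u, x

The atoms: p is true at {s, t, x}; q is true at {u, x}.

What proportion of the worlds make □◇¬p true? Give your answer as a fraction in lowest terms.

s: successors {s, u, x}; ◇¬p there: s:T, u:F, x:T. ✗
t: successors {s, t, u, x}; ◇¬p there: s:T, t:T, u:F, x:T. ✗
u: successors {t, x}; ◇¬p there: t:T, x:T. ✓
x: successors {u, x}; ◇¬p there: u:F, x:T. ✗
That's 1 of 4 worlds, so 1/4.

1/4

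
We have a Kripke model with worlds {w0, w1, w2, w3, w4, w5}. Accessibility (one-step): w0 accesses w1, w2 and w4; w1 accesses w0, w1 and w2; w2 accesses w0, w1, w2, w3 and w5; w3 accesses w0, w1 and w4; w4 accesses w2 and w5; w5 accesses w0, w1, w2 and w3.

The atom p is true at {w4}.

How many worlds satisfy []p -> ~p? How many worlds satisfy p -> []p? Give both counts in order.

6 and 5

For []p -> ~p:
w0: []p is F, ~p is T. ✓
w1: []p is F, ~p is T. ✓
w2: []p is F, ~p is T. ✓
w3: []p is F, ~p is T. ✓
w4: []p is F, ~p is F. ✓
w5: []p is F, ~p is T. ✓
— 6 worlds.
For p -> []p:
w0: p is F, []p is F. ✓
w1: p is F, []p is F. ✓
w2: p is F, []p is F. ✓
w3: p is F, []p is F. ✓
w4: p is T, []p is F. ✗
w5: p is F, []p is F. ✓
— 5 worlds.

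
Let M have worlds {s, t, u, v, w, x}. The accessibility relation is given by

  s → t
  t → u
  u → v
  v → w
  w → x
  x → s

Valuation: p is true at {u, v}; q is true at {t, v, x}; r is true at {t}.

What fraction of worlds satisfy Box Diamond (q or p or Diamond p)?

s: successors {t}; Diamond (q or p or Diamond p) there: t:T. ✓
t: successors {u}; Diamond (q or p or Diamond p) there: u:T. ✓
u: successors {v}; Diamond (q or p or Diamond p) there: v:F. ✗
v: successors {w}; Diamond (q or p or Diamond p) there: w:T. ✓
w: successors {x}; Diamond (q or p or Diamond p) there: x:F. ✗
x: successors {s}; Diamond (q or p or Diamond p) there: s:T. ✓
That's 4 of 6 worlds, so 4/6 = 2/3.

2/3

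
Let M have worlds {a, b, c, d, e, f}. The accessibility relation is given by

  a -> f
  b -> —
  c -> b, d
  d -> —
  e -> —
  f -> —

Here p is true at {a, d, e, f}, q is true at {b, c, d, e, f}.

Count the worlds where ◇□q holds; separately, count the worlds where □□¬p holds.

2 and 6

For ◇□q:
a: successors {f}; □q there: f:T. ✓
b: no successors, so ◇□q fails. ✗
c: successors {b, d}; □q there: b:T, d:T. ✓
d: no successors, so ◇□q fails. ✗
e: no successors, so ◇□q fails. ✗
f: no successors, so ◇□q fails. ✗
— 2 worlds.
For □□¬p:
a: successors {f}; □¬p there: f:T. ✓
b: no successors, so □□¬p holds vacuously. ✓
c: successors {b, d}; □¬p there: b:T, d:T. ✓
d: no successors, so □□¬p holds vacuously. ✓
e: no successors, so □□¬p holds vacuously. ✓
f: no successors, so □□¬p holds vacuously. ✓
— 6 worlds.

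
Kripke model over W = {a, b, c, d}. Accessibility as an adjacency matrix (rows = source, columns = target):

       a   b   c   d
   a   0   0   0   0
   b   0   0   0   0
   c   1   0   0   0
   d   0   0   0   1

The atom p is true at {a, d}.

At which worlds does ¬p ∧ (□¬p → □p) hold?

a: ¬p is F, □¬p → □p is T. ✗
b: ¬p is T, □¬p → □p is T. ✓
c: ¬p is T, □¬p → □p is T. ✓
d: ¬p is F, □¬p → □p is T. ✗

{b, c}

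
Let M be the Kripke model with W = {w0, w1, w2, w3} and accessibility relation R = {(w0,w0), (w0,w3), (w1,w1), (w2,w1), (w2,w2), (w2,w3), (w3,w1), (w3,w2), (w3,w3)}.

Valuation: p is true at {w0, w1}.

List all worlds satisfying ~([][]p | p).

w0: [][]p | p is T. ✗
w1: [][]p | p is T. ✗
w2: [][]p | p is F. ✓
w3: [][]p | p is F. ✓

{w2, w3}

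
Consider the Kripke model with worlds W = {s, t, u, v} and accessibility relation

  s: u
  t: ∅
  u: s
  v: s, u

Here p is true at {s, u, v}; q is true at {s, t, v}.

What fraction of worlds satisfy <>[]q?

1/2

s: successors {u}; []q there: u:T. ✓
t: no successors, so <>[]q fails. ✗
u: successors {s}; []q there: s:F. ✗
v: successors {s, u}; []q there: s:F, u:T. ✓
That's 2 of 4 worlds, so 2/4 = 1/2.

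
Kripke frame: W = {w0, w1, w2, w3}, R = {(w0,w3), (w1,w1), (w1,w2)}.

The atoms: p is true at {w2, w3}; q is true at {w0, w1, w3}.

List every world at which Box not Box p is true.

{w2, w3}

w0: successors {w3}; not Box p there: w3:F. ✗
w1: successors {w1, w2}; not Box p there: w1:T, w2:F. ✗
w2: no successors, so Box not Box p holds vacuously. ✓
w3: no successors, so Box not Box p holds vacuously. ✓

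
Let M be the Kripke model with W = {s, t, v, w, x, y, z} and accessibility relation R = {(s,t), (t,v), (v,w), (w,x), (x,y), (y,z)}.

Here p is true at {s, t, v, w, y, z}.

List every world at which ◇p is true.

{s, t, v, x, y}

s: successors {t}; p there: t:T. ✓
t: successors {v}; p there: v:T. ✓
v: successors {w}; p there: w:T. ✓
w: successors {x}; p there: x:F. ✗
x: successors {y}; p there: y:T. ✓
y: successors {z}; p there: z:T. ✓
z: no successors, so ◇p fails. ✗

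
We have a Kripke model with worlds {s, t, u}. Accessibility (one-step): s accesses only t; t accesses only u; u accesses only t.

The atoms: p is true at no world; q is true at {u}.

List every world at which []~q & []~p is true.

s: []~q is T, []~p is T. ✓
t: []~q is F, []~p is T. ✗
u: []~q is T, []~p is T. ✓

{s, u}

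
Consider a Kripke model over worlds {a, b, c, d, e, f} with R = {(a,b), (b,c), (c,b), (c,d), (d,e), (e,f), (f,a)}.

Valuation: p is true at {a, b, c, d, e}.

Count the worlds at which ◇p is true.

5

a: successors {b}; p there: b:T. ✓
b: successors {c}; p there: c:T. ✓
c: successors {b, d}; p there: b:T, d:T. ✓
d: successors {e}; p there: e:T. ✓
e: successors {f}; p there: f:F. ✗
f: successors {a}; p there: a:T. ✓
Satisfying worlds: {a, b, c, d, f}.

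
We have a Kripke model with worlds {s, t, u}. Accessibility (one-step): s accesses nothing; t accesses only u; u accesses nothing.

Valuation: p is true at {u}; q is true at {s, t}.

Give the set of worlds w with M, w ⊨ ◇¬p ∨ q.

{s, t}

s: ◇¬p is F, q is T. ✓
t: ◇¬p is F, q is T. ✓
u: ◇¬p is F, q is F. ✗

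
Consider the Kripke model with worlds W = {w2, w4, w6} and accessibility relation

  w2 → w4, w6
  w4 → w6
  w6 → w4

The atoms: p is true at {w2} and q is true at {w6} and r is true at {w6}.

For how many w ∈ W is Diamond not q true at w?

w2: successors {w4, w6}; not q there: w4:T, w6:F. ✓
w4: successors {w6}; not q there: w6:F. ✗
w6: successors {w4}; not q there: w4:T. ✓
Satisfying worlds: {w2, w6}.

2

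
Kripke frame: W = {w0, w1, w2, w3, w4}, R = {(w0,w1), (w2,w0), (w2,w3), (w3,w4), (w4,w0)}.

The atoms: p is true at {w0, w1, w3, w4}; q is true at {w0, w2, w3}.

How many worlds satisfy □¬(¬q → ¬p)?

w0: successors {w1}; ¬(¬q → ¬p) there: w1:T. ✓
w1: no successors, so □¬(¬q → ¬p) holds vacuously. ✓
w2: successors {w0, w3}; ¬(¬q → ¬p) there: w0:F, w3:F. ✗
w3: successors {w4}; ¬(¬q → ¬p) there: w4:T. ✓
w4: successors {w0}; ¬(¬q → ¬p) there: w0:F. ✗
Satisfying worlds: {w0, w1, w3}.

3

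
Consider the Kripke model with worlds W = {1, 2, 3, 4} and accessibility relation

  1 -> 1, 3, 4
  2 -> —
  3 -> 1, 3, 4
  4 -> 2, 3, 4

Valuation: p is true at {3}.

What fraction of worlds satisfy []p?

1: successors {1, 3, 4}; p there: 1:F, 3:T, 4:F. ✗
2: no successors, so []p holds vacuously. ✓
3: successors {1, 3, 4}; p there: 1:F, 3:T, 4:F. ✗
4: successors {2, 3, 4}; p there: 2:F, 3:T, 4:F. ✗
That's 1 of 4 worlds, so 1/4.

1/4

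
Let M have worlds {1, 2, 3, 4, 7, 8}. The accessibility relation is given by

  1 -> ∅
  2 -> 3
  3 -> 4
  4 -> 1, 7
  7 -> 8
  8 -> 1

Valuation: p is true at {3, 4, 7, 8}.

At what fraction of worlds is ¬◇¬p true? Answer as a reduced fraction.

2/3

1: ◇¬p is F. ✓
2: ◇¬p is F. ✓
3: ◇¬p is F. ✓
4: ◇¬p is T. ✗
7: ◇¬p is F. ✓
8: ◇¬p is T. ✗
That's 4 of 6 worlds, so 4/6 = 2/3.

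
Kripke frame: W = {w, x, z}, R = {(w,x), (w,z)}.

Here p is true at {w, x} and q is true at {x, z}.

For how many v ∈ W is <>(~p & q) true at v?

1

w: successors {x, z}; ~p & q there: x:F, z:T. ✓
x: no successors, so <>(~p & q) fails. ✗
z: no successors, so <>(~p & q) fails. ✗
Satisfying worlds: {w}.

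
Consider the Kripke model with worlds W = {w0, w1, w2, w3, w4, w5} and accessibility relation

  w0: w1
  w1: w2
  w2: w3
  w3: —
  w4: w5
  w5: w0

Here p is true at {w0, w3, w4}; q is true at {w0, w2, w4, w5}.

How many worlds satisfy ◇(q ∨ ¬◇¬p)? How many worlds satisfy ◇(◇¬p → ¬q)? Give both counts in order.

4 and 4

For ◇(q ∨ ¬◇¬p):
w0: successors {w1}; q ∨ ¬◇¬p there: w1:F. ✗
w1: successors {w2}; q ∨ ¬◇¬p there: w2:T. ✓
w2: successors {w3}; q ∨ ¬◇¬p there: w3:T. ✓
w3: no successors, so ◇(q ∨ ¬◇¬p) fails. ✗
w4: successors {w5}; q ∨ ¬◇¬p there: w5:T. ✓
w5: successors {w0}; q ∨ ¬◇¬p there: w0:T. ✓
— 4 worlds.
For ◇(◇¬p → ¬q):
w0: successors {w1}; ◇¬p → ¬q there: w1:T. ✓
w1: successors {w2}; ◇¬p → ¬q there: w2:T. ✓
w2: successors {w3}; ◇¬p → ¬q there: w3:T. ✓
w3: no successors, so ◇(◇¬p → ¬q) fails. ✗
w4: successors {w5}; ◇¬p → ¬q there: w5:T. ✓
w5: successors {w0}; ◇¬p → ¬q there: w0:F. ✗
— 4 worlds.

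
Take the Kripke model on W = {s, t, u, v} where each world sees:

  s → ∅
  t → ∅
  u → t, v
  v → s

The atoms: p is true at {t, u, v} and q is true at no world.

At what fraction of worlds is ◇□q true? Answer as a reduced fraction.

s: no successors, so ◇□q fails. ✗
t: no successors, so ◇□q fails. ✗
u: successors {t, v}; □q there: t:T, v:F. ✓
v: successors {s}; □q there: s:T. ✓
That's 2 of 4 worlds, so 2/4 = 1/2.

1/2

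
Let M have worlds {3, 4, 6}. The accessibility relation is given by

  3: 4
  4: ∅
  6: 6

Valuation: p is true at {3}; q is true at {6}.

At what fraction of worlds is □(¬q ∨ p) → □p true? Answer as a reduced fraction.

3: □(¬q ∨ p) is T, □p is F. ✗
4: □(¬q ∨ p) is T, □p is T. ✓
6: □(¬q ∨ p) is F, □p is F. ✓
That's 2 of 3 worlds, so 2/3.

2/3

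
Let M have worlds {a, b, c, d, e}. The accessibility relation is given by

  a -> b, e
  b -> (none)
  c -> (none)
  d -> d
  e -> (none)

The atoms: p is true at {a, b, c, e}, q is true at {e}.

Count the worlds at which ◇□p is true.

a: successors {b, e}; □p there: b:T, e:T. ✓
b: no successors, so ◇□p fails. ✗
c: no successors, so ◇□p fails. ✗
d: successors {d}; □p there: d:F. ✗
e: no successors, so ◇□p fails. ✗
Satisfying worlds: {a}.

1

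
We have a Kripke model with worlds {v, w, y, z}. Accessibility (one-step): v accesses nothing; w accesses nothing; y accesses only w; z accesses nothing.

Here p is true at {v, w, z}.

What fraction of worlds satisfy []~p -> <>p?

1/4

v: []~p is T, <>p is F. ✗
w: []~p is T, <>p is F. ✗
y: []~p is F, <>p is T. ✓
z: []~p is T, <>p is F. ✗
That's 1 of 4 worlds, so 1/4.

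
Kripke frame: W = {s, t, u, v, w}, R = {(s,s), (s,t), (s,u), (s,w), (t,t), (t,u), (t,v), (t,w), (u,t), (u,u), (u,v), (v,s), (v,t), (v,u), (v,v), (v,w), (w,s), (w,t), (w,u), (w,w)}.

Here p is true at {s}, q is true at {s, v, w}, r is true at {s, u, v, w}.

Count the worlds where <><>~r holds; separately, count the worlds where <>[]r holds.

5 and 0

For <><>~r:
s: successors {s, t, u, w}; <>~r there: s:T, t:T, u:T, w:T. ✓
t: successors {t, u, v, w}; <>~r there: t:T, u:T, v:T, w:T. ✓
u: successors {t, u, v}; <>~r there: t:T, u:T, v:T. ✓
v: successors {s, t, u, v, w}; <>~r there: s:T, t:T, u:T, v:T, w:T. ✓
w: successors {s, t, u, w}; <>~r there: s:T, t:T, u:T, w:T. ✓
— 5 worlds.
For <>[]r:
s: successors {s, t, u, w}; []r there: s:F, t:F, u:F, w:F. ✗
t: successors {t, u, v, w}; []r there: t:F, u:F, v:F, w:F. ✗
u: successors {t, u, v}; []r there: t:F, u:F, v:F. ✗
v: successors {s, t, u, v, w}; []r there: s:F, t:F, u:F, v:F, w:F. ✗
w: successors {s, t, u, w}; []r there: s:F, t:F, u:F, w:F. ✗
— 0 worlds.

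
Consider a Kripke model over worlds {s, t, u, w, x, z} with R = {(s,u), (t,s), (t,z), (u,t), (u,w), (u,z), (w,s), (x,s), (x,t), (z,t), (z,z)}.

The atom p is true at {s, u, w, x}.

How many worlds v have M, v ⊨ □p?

s: successors {u}; p there: u:T. ✓
t: successors {s, z}; p there: s:T, z:F. ✗
u: successors {t, w, z}; p there: t:F, w:T, z:F. ✗
w: successors {s}; p there: s:T. ✓
x: successors {s, t}; p there: s:T, t:F. ✗
z: successors {t, z}; p there: t:F, z:F. ✗
Satisfying worlds: {s, w}.

2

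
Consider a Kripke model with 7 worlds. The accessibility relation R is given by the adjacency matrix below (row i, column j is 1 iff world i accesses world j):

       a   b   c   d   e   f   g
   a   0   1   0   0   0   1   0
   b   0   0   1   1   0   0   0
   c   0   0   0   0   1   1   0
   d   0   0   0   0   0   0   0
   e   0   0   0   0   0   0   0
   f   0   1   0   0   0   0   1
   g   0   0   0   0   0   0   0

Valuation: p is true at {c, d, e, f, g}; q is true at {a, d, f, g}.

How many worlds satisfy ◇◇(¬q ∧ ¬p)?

2

a: successors {b, f}; ◇(¬q ∧ ¬p) there: b:F, f:T. ✓
b: successors {c, d}; ◇(¬q ∧ ¬p) there: c:F, d:F. ✗
c: successors {e, f}; ◇(¬q ∧ ¬p) there: e:F, f:T. ✓
d: no successors, so ◇◇(¬q ∧ ¬p) fails. ✗
e: no successors, so ◇◇(¬q ∧ ¬p) fails. ✗
f: successors {b, g}; ◇(¬q ∧ ¬p) there: b:F, g:F. ✗
g: no successors, so ◇◇(¬q ∧ ¬p) fails. ✗
Satisfying worlds: {a, c}.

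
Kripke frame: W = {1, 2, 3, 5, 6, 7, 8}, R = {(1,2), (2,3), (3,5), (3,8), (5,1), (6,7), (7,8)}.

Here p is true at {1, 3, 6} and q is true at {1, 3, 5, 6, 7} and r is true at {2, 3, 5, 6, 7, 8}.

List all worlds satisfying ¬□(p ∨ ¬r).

1: □(p ∨ ¬r) is F. ✓
2: □(p ∨ ¬r) is T. ✗
3: □(p ∨ ¬r) is F. ✓
5: □(p ∨ ¬r) is T. ✗
6: □(p ∨ ¬r) is F. ✓
7: □(p ∨ ¬r) is F. ✓
8: □(p ∨ ¬r) is T. ✗

{1, 3, 6, 7}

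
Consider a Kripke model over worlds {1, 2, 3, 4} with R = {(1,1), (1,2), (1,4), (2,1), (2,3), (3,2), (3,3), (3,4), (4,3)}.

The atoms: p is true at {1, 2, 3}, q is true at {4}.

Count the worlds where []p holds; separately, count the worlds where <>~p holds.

2 and 2

For []p:
1: successors {1, 2, 4}; p there: 1:T, 2:T, 4:F. ✗
2: successors {1, 3}; p there: 1:T, 3:T. ✓
3: successors {2, 3, 4}; p there: 2:T, 3:T, 4:F. ✗
4: successors {3}; p there: 3:T. ✓
— 2 worlds.
For <>~p:
1: successors {1, 2, 4}; ~p there: 1:F, 2:F, 4:T. ✓
2: successors {1, 3}; ~p there: 1:F, 3:F. ✗
3: successors {2, 3, 4}; ~p there: 2:F, 3:F, 4:T. ✓
4: successors {3}; ~p there: 3:F. ✗
— 2 worlds.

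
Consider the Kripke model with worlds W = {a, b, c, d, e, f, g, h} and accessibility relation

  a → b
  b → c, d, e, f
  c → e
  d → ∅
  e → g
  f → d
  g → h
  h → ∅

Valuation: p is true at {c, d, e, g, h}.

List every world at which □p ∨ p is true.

a: □p is F, p is F. ✗
b: □p is F, p is F. ✗
c: □p is T, p is T. ✓
d: □p is T, p is T. ✓
e: □p is T, p is T. ✓
f: □p is T, p is F. ✓
g: □p is T, p is T. ✓
h: □p is T, p is T. ✓

{c, d, e, f, g, h}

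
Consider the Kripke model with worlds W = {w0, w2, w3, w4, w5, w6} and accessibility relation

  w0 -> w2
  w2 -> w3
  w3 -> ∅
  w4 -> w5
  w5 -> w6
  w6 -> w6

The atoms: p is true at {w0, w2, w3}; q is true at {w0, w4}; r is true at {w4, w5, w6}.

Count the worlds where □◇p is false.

w0: successors {w2}; ◇p there: w2:T. ✓
w2: successors {w3}; ◇p there: w3:F. ✗
w3: no successors, so □◇p holds vacuously. ✓
w4: successors {w5}; ◇p there: w5:F. ✗
w5: successors {w6}; ◇p there: w6:F. ✗
w6: successors {w6}; ◇p there: w6:F. ✗
Satisfying worlds: {w0, w3}.
So □◇p fails at the other 4 worlds.

4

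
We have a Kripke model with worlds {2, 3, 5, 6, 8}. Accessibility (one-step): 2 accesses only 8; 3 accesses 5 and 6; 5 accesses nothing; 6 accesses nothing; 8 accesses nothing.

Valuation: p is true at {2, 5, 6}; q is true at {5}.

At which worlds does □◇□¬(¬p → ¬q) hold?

{5, 6, 8}

2: successors {8}; ◇□¬(¬p → ¬q) there: 8:F. ✗
3: successors {5, 6}; ◇□¬(¬p → ¬q) there: 5:F, 6:F. ✗
5: no successors, so □◇□¬(¬p → ¬q) holds vacuously. ✓
6: no successors, so □◇□¬(¬p → ¬q) holds vacuously. ✓
8: no successors, so □◇□¬(¬p → ¬q) holds vacuously. ✓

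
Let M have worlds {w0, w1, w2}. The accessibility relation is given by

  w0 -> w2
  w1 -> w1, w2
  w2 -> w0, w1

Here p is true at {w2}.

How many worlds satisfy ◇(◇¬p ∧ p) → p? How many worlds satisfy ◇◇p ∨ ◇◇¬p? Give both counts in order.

1 and 3

For ◇(◇¬p ∧ p) → p:
w0: ◇(◇¬p ∧ p) is T, p is F. ✗
w1: ◇(◇¬p ∧ p) is T, p is F. ✗
w2: ◇(◇¬p ∧ p) is F, p is T. ✓
— 1 world.
For ◇◇p ∨ ◇◇¬p:
w0: ◇◇p is F, ◇◇¬p is T. ✓
w1: ◇◇p is T, ◇◇¬p is T. ✓
w2: ◇◇p is T, ◇◇¬p is T. ✓
— 3 worlds.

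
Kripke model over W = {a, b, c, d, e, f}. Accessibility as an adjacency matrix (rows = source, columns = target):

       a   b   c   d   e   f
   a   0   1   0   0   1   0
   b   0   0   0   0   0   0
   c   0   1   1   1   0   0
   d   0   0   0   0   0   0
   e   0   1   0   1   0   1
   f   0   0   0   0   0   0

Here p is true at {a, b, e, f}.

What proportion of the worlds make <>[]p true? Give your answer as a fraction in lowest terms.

a: successors {b, e}; []p there: b:T, e:F. ✓
b: no successors, so <>[]p fails. ✗
c: successors {b, c, d}; []p there: b:T, c:F, d:T. ✓
d: no successors, so <>[]p fails. ✗
e: successors {b, d, f}; []p there: b:T, d:T, f:T. ✓
f: no successors, so <>[]p fails. ✗
That's 3 of 6 worlds, so 3/6 = 1/2.

1/2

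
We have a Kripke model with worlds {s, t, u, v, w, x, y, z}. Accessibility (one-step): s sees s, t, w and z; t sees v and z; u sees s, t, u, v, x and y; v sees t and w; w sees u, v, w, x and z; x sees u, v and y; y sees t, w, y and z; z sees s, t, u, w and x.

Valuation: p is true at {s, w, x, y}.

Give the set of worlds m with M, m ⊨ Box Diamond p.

s: successors {s, t, w, z}; Diamond p there: s:T, t:F, w:T, z:T. ✗
t: successors {v, z}; Diamond p there: v:T, z:T. ✓
u: successors {s, t, u, v, x, y}; Diamond p there: s:T, t:F, u:T, v:T, x:T, y:T. ✗
v: successors {t, w}; Diamond p there: t:F, w:T. ✗
w: successors {u, v, w, x, z}; Diamond p there: u:T, v:T, w:T, x:T, z:T. ✓
x: successors {u, v, y}; Diamond p there: u:T, v:T, y:T. ✓
y: successors {t, w, y, z}; Diamond p there: t:F, w:T, y:T, z:T. ✗
z: successors {s, t, u, w, x}; Diamond p there: s:T, t:F, u:T, w:T, x:T. ✗

{t, w, x}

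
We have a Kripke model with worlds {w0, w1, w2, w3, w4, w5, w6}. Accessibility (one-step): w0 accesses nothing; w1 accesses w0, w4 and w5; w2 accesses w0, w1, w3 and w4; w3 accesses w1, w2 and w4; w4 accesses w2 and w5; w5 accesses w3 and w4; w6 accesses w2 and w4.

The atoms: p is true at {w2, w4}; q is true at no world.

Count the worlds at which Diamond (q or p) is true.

w0: no successors, so Diamond (q or p) fails. ✗
w1: successors {w0, w4, w5}; q or p there: w0:F, w4:T, w5:F. ✓
w2: successors {w0, w1, w3, w4}; q or p there: w0:F, w1:F, w3:F, w4:T. ✓
w3: successors {w1, w2, w4}; q or p there: w1:F, w2:T, w4:T. ✓
w4: successors {w2, w5}; q or p there: w2:T, w5:F. ✓
w5: successors {w3, w4}; q or p there: w3:F, w4:T. ✓
w6: successors {w2, w4}; q or p there: w2:T, w4:T. ✓
Satisfying worlds: {w1, w2, w3, w4, w5, w6}.

6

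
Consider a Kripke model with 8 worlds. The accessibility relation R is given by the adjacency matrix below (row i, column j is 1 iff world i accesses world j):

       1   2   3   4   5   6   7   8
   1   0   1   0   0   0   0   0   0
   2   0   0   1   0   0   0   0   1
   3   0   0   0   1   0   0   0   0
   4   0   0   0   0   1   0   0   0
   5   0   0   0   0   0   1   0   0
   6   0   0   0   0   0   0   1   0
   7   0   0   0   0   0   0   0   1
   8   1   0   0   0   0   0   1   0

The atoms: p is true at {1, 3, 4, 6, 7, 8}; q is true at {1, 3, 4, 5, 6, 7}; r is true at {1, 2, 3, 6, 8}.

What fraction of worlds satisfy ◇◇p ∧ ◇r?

5/8

1: ◇◇p is T, ◇r is T. ✓
2: ◇◇p is T, ◇r is T. ✓
3: ◇◇p is F, ◇r is F. ✗
4: ◇◇p is T, ◇r is F. ✗
5: ◇◇p is T, ◇r is T. ✓
6: ◇◇p is T, ◇r is F. ✗
7: ◇◇p is T, ◇r is T. ✓
8: ◇◇p is T, ◇r is T. ✓
That's 5 of 8 worlds, so 5/8.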